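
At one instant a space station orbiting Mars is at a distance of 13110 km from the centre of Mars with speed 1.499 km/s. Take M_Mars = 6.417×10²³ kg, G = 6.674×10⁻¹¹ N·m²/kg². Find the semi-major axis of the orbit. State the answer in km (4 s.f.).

μ = GM = 6.674×10⁻¹¹ × 6.417×10²³ = 4.283×10¹³ m³/s².
r = 1.311×10⁷ m.
Specific orbital energy ε = v²/2 − μ/r = (1499)²/2 − 4.283×10¹³/1.311×10⁷ = -2.143×10⁶ J/kg.
Since ε = −μ/(2a), a = −μ/(2ε) = 9.991×10⁶ m = 9991.2 km.

a ≈ 9991 km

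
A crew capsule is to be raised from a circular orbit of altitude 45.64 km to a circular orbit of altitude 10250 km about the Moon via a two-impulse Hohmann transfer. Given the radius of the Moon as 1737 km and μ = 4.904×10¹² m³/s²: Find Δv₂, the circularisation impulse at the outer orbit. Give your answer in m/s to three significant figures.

Δv ≈ 314 m/s

r₁ = 1737 + 45.64 = 1782.6 km = 1.7826×10⁶ m.
r₂ = 1737 + 10250 = 11987 km = 1.1987×10⁷ m.
Transfer ellipse a_t = (r₁ + r₂)/2 = 6.885×10⁶ m.
At r₁: circular v_c1 = √(μ/r₁) = 1659 m/s; transfer-perilune v_p = √[μ(2/r₁ − 1/a_t)] = 2189 m/s.
At r₂: circular v_c2 = √(μ/r₂) = 639.6 m/s; transfer-apolune v_a = √[μ(2/r₂ − 1/a_t)] = 325.5 m/s.
Δv₂ = v_c2 − v_a = 314.2 m/s.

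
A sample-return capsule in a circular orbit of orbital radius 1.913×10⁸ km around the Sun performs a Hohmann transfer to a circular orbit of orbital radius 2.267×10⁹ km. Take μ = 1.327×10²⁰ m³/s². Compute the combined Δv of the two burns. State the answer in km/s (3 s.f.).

Δv_total ≈ 14.1 km/s

r₁ = 1.913×10⁸ km = 1.913×10¹¹ m.
r₂ = 2.267×10⁹ km = 2.267×10¹² m.
Transfer ellipse a_t = (r₁ + r₂)/2 = 1.229×10¹² m.
At r₁: circular v_c1 = √(μ/r₁) = 26340 m/s; transfer-perihelion v_p = √[μ(2/r₁ − 1/a_t)] = 35770 m/s.
Δv₁ = v_p − v_c1 = 9431 m/s.
At r₂: circular v_c2 = √(μ/r₂) = 7651 m/s; transfer-aphelion v_a = √[μ(2/r₂ − 1/a_t)] = 3018 m/s.
Δv₂ = v_c2 − v_a = 4633 m/s.
Total Δv = Δv₁ + Δv₂ = 14060 m/s = 14.06 km/s.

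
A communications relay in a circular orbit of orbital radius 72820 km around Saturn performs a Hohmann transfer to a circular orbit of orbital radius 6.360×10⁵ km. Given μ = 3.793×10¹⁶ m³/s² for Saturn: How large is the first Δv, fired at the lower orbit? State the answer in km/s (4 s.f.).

r₁ = 72820 km = 7.282×10⁷ m.
r₂ = 6.360×10⁵ km = 6.360×10⁸ m.
Transfer ellipse a_t = (r₁ + r₂)/2 = 3.544×10⁸ m.
At r₁: circular v_c1 = √(μ/r₁) = 22820 m/s; transfer-perikrone v_p = √[μ(2/r₁ − 1/a_t)] = 30570 m/s.
Δv₁ = v_p − v_c1 = 7751 m/s.
= 7.751 km/s.

Δv ≈ 7.751 km/s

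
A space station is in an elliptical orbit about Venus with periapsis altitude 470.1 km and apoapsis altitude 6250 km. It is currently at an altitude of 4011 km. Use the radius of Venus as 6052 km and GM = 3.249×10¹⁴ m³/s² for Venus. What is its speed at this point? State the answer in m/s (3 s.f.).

r_p = 6052 + 470.1 = 6522.1 km = 6.5221×10⁶ m.
r_a = 6052 + 6250 = 12302 km = 1.2302×10⁷ m.
r = 6052 + 4011 = 10063 km = 1.006×10⁷ m.
Semi-major axis a = (r_p + r_a)/2 = 9412.0 km = 9.412×10⁶ m.
Vis-viva: v² = μ(2/r − 1/a) = 3.249×10¹⁴ × (1.987×10⁻⁷ − 1.062×10⁻⁷) = 3.005×10⁷ m²/s².
v = 5482 m/s.

v ≈ 5480 m/s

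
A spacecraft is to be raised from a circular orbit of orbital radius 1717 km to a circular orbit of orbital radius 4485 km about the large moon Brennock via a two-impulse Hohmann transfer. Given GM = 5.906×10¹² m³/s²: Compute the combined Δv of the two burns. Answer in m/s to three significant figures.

Δv_total ≈ 669 m/s

r₁ = 1717 km = 1.717×10⁶ m.
r₂ = 4485 km = 4.485×10⁶ m.
Transfer ellipse a_t = (r₁ + r₂)/2 = 3.101×10⁶ m.
At r₁: circular v_c1 = √(μ/r₁) = 1855 m/s; transfer-periapsis v_p = √[μ(2/r₁ − 1/a_t)] = 2230 m/s.
Δv₁ = v_p − v_c1 = 375.8 m/s.
At r₂: circular v_c2 = √(μ/r₂) = 1148 m/s; transfer-apoapsis v_a = √[μ(2/r₂ − 1/a_t)] = 853.9 m/s.
Δv₂ = v_c2 − v_a = 293.6 m/s.
Total Δv = Δv₁ + Δv₂ = 669.4 m/s.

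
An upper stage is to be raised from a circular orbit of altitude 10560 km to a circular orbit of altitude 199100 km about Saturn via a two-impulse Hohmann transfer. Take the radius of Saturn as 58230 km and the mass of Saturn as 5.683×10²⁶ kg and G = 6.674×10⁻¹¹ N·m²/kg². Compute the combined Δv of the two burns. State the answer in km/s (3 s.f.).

μ = GM = 6.674×10⁻¹¹ × 5.683×10²⁶ = 3.793×10¹⁶ m³/s².
r₁ = 58230 + 10560 = 68790 km = 6.8790×10⁷ m.
r₂ = 58230 + 199100 = 257330 km = 2.5733×10⁸ m.
Transfer ellipse a_t = (r₁ + r₂)/2 = 1.631×10⁸ m.
At r₁: circular v_c1 = √(μ/r₁) = 23480 m/s; transfer-perikrone v_p = √[μ(2/r₁ − 1/a_t)] = 29500 m/s.
Δv₁ = v_p − v_c1 = 6017 m/s.
At r₂: circular v_c2 = √(μ/r₂) = 12140 m/s; transfer-apokrone v_a = √[μ(2/r₂ − 1/a_t)] = 7885 m/s.
Δv₂ = v_c2 − v_a = 4255 m/s.
Total Δv = Δv₁ + Δv₂ = 10270 m/s = 10.27 km/s.

Δv_total ≈ 10.3 km/s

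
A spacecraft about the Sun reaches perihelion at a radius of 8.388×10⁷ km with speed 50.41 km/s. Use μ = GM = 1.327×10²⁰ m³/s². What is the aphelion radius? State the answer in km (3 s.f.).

r_p = 8.388×10¹⁰ m.
Specific energy ε = v²/2 − μ/r = -3.114×10⁸ J/kg, so a = −μ/(2ε) = 2.130×10¹¹ m.
The apsides satisfy r_p + r_a = 2a, so the aphelion radius is 2a − r_p = 3.422×10¹¹ m = 3.4221×10⁸ km.

aphelion radius ≈ 3.42×10⁸ km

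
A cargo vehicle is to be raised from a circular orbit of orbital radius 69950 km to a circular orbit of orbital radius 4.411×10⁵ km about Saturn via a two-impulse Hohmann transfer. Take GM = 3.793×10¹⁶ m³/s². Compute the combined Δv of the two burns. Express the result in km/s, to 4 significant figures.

Δv_total ≈ 11.73 km/s

r₁ = 69950 km = 6.995×10⁷ m.
r₂ = 4.411×10⁵ km = 4.411×10⁸ m.
Transfer ellipse a_t = (r₁ + r₂)/2 = 2.555×10⁸ m.
At r₁: circular v_c1 = √(μ/r₁) = 23290 m/s; transfer-perikrone v_p = √[μ(2/r₁ − 1/a_t)] = 30590 m/s.
Δv₁ = v_p − v_c1 = 7309 m/s.
At r₂: circular v_c2 = √(μ/r₂) = 9273 m/s; transfer-apokrone v_a = √[μ(2/r₂ − 1/a_t)] = 4852 m/s.
Δv₂ = v_c2 − v_a = 4421 m/s.
Total Δv = Δv₁ + Δv₂ = 11730 m/s = 11.73 km/s.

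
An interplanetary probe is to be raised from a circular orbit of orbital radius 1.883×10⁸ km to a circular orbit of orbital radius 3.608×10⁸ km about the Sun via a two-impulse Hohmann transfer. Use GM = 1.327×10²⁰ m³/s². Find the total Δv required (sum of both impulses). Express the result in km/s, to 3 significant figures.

Δv_total ≈ 7.18 km/s

r₁ = 1.883×10⁸ km = 1.883×10¹¹ m.
r₂ = 3.608×10⁸ km = 3.608×10¹¹ m.
Transfer ellipse a_t = (r₁ + r₂)/2 = 2.746×10¹¹ m.
At r₁: circular v_c1 = √(μ/r₁) = 26550 m/s; transfer-perihelion v_p = √[μ(2/r₁ − 1/a_t)] = 30430 m/s.
Δv₁ = v_p − v_c1 = 3885 m/s.
At r₂: circular v_c2 = √(μ/r₂) = 19180 m/s; transfer-aphelion v_a = √[μ(2/r₂ − 1/a_t)] = 15880 m/s.
Δv₂ = v_c2 − v_a = 3296 m/s.
Total Δv = Δv₁ + Δv₂ = 7181 m/s = 7.181 km/s.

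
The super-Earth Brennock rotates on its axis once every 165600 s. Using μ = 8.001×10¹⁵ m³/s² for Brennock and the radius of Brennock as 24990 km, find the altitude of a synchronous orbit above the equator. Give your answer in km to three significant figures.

h_sync ≈ 1.52×10⁵ km

A synchronous orbit has period T, so by Kepler's third law a = (μT²/4π²)^(1/3).
μT²/4π² = 8.001×10¹⁵ × (1.656×10⁵)² / 39.48 = 5.558×10²⁴ m³.
a = 1.771×10⁸ m = 1.7713×10⁵ km.
Altitude h = a − R = 1.7713×10⁵ − 24990 = 1.5214×10⁵ km.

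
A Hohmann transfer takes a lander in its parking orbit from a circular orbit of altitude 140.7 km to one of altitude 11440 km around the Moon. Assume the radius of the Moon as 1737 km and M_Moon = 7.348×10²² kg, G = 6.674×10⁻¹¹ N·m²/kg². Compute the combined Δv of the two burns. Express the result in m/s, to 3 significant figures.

μ = GM = 6.674×10⁻¹¹ × 7.348×10²² = 4.904×10¹² m³/s².
r₁ = 1737 + 140.7 = 1877.7 km = 1.8777×10⁶ m.
r₂ = 1737 + 11440 = 13177 km = 1.3177×10⁷ m.
Transfer ellipse a_t = (r₁ + r₂)/2 = 7.527×10⁶ m.
At r₁: circular v_c1 = √(μ/r₁) = 1616 m/s; transfer-perilune v_p = √[μ(2/r₁ − 1/a_t)] = 2138 m/s.
Δv₁ = v_p − v_c1 = 522.1 m/s.
At r₂: circular v_c2 = √(μ/r₂) = 610.1 m/s; transfer-apolune v_a = √[μ(2/r₂ − 1/a_t)] = 304.7 m/s.
Δv₂ = v_c2 − v_a = 305.4 m/s.
Total Δv = Δv₁ + Δv₂ = 827.5 m/s.

Δv_total ≈ 827 m/s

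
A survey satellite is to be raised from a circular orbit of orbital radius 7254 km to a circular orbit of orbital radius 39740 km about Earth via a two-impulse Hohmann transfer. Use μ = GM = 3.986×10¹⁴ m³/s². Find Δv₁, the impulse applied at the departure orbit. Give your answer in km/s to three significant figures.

r₁ = 7254 km = 7.254×10⁶ m.
r₂ = 39740 km = 3.974×10⁷ m.
Transfer ellipse a_t = (r₁ + r₂)/2 = 2.350×10⁷ m.
At r₁: circular v_c1 = √(μ/r₁) = 7413 m/s; transfer-perigee v_p = √[μ(2/r₁ − 1/a_t)] = 9640 m/s.
Δv₁ = v_p − v_c1 = 2227 m/s.
= 2.227 km/s.

Δv ≈ 2.23 km/s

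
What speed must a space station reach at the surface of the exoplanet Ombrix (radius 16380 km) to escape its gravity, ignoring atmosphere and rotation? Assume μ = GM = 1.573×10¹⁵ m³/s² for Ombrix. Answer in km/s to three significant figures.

v_esc ≈ 13.9 km/s

r = R = 1.638×10⁷ m.
Escape speed v_esc = √(2μ/r) = √(2 × 1.573×10¹⁵ / 1.638×10⁷) = √(1.921×10⁸) = 13860 m/s.
= 13.86 km/s.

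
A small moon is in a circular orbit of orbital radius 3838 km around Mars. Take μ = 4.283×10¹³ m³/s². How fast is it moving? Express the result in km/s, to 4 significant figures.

r = 3838 km = 3.838×10⁶ m.
For a circular orbit v = √(μ/r) = √(4.283×10¹³ / 3.838×10⁶) = √(1.116×10⁷) = 3341 m/s.
That is 3.341 km/s.

v ≈ 3.341 km/s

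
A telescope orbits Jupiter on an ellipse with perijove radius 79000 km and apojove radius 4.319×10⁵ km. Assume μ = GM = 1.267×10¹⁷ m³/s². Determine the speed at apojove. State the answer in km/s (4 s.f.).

v ≈ 9.525 km/s

Semi-major axis a = (r_p + r_a)/2 = 2.5545×10⁵ km = 2.554×10⁸ m.
Vis-viva: v² = μ(2/r − 1/a) = 1.267×10¹⁷ × (4.631×10⁻⁹ − 3.915×10⁻⁹) = 9.072×10⁷ m²/s².
v = 9525 m/s = 9.525 km/s.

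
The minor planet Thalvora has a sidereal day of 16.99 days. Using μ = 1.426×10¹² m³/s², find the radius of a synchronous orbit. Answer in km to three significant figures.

r_sync ≈ 42700 km

T = 16.99 days = 1.468×10⁶ s.
A synchronous orbit has period T, so by Kepler's third law a = (μT²/4π²)^(1/3).
μT²/4π² = 1.426×10¹² × (1.468×10⁶)² / 39.48 = 7.783×10²² m³.
a = 4.270×10⁷ m = 42696 km.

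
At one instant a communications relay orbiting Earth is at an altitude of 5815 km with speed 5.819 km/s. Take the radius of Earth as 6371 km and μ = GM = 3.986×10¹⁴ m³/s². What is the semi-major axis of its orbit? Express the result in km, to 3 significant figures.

a ≈ 12600 km

r = 6371 + 5815 = 12186 km = 1.219×10⁷ m.
Vis-viva rearranged: 1/a = 2/r − v²/μ = 1.641×10⁻⁷ − 8.495×10⁻⁸ = 7.917×10⁻⁸ m⁻¹.
a = 1.263×10⁷ m = 12630 km.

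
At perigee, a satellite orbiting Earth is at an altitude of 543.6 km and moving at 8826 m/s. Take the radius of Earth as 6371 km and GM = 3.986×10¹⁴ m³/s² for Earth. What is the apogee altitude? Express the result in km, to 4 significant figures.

r_p = 6371 + 543.6 = 6914.6 km = 6.915×10⁶ m.
Specific energy ε = v²/2 − μ/r = -1.870×10⁷ J/kg, so a = −μ/(2ε) = 1.066×10⁷ m.
The apsides satisfy r_p + r_a = 2a, so the apogee radius is 2a − r_p = 1.440×10⁷ m = 14404 km.
Apogee altitude = 14404 − 6371 = 8033.3 km.

apogee altitude ≈ 8033 km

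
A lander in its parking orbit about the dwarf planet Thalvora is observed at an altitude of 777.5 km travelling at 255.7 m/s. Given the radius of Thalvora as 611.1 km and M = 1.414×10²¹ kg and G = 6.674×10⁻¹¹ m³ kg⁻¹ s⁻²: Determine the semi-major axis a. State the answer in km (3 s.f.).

a ≈ 1340 km

μ = GM = 6.674×10⁻¹¹ × 1.414×10²¹ = 9.437×10¹⁰ m³/s².
r = 611.1 + 777.5 = 1388.6 km = 1.389×10⁶ m.
Vis-viva rearranged: 1/a = 2/r − v²/μ = 1.440×10⁻⁶ − 6.928×10⁻⁷ = 7.475×10⁻⁷ m⁻¹.
a = 1.338×10⁶ m = 1337.8 km.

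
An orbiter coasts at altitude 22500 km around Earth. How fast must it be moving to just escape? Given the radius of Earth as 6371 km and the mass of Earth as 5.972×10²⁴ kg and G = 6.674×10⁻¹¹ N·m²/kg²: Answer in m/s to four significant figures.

v_esc ≈ 5255 m/s

μ = GM = 6.674×10⁻¹¹ × 5.972×10²⁴ = 3.986×10¹⁴ m³/s².
r = 6371 + 22500 = 28871 km = 2.8871×10⁷ m.
Escape speed v_esc = √(2μ/r) = √(2 × 3.986×10¹⁴ / 2.887×10⁷) = √(2.761×10⁷) = 5255 m/s.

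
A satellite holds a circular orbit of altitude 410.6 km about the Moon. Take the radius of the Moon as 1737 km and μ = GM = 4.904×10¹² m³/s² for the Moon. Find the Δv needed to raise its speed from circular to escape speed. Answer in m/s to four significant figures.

r = 1737 + 410.6 = 2147.6 km = 2.1476×10⁶ m.
Circular speed v_c = √(μ/r) = 1511 m/s.
Escape speed v_esc = √(2μ/r) = √2 × v_c = 2137 m/s.
Δv = v_esc − v_c = 625.9 m/s.

Δv ≈ 625.9 m/s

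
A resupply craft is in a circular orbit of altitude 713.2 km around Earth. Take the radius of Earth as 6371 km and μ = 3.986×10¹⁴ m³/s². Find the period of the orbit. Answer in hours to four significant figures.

T ≈ 1.648 hours

r = 6371 + 713.2 = 7084.2 km = 7.0842×10⁶ m.
Kepler's third law: T = 2π√(r³/μ) = 2π√((7.084×10⁶)³ / 3.986×10¹⁴).
r³/μ = 8.919×10⁵ s², so T = 2π × 9.444×10² = 5.934×10³ s.
Converting: 5.934×10³ s ÷ 3600 = 1.648 hours.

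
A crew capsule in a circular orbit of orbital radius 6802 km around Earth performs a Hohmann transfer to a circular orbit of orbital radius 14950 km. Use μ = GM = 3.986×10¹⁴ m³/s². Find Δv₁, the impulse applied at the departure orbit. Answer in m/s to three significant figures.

r₁ = 6802 km = 6.802×10⁶ m.
r₂ = 14950 km = 1.495×10⁷ m.
Transfer ellipse a_t = (r₁ + r₂)/2 = 1.088×10⁷ m.
At r₁: circular v_c1 = √(μ/r₁) = 7655 m/s; transfer-perigee v_p = √[μ(2/r₁ − 1/a_t)] = 8975 m/s.
Δv₁ = v_p − v_c1 = 1320 m/s.

Δv ≈ 1320 m/s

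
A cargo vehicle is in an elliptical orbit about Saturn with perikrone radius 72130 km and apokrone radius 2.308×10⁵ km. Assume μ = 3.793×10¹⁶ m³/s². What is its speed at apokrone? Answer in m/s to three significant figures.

Semi-major axis a = (r_p + r_a)/2 = 1.5146×10⁵ km = 1.515×10⁸ m.
Vis-viva: v² = μ(2/r − 1/a) = 3.793×10¹⁶ × (8.666×10⁻⁹ − 6.602×10⁻⁹) = 7.826×10⁷ m²/s².
v = 8847 m/s.

v ≈ 8850 m/s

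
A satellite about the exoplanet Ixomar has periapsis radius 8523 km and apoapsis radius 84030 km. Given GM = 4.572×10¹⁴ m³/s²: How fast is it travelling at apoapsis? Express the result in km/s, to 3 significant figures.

v ≈ 1.00 km/s

Semi-major axis a = (r_p + r_a)/2 = 46276 km = 4.628×10⁷ m.
Vis-viva: v² = μ(2/r − 1/a) = 4.572×10¹⁴ × (2.380×10⁻⁸ − 2.161×10⁻⁸) = 1.002×10⁶ m²/s².
v = 1001 m/s = 1.001 km/s.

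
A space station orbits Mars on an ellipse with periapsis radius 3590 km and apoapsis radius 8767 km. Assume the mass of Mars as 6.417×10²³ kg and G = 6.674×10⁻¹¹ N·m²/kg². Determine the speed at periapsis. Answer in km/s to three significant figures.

μ = GM = 6.674×10⁻¹¹ × 6.417×10²³ = 4.283×10¹³ m³/s².
Semi-major axis a = (r_p + r_a)/2 = 6178.5 km = 6.178×10⁶ m.
Vis-viva: v² = μ(2/r − 1/a) = 4.283×10¹³ × (5.571×10⁻⁷ − 1.619×10⁻⁷) = 1.693×10⁷ m²/s².
v = 4114 m/s = 4.114 km/s.

v ≈ 4.11 km/s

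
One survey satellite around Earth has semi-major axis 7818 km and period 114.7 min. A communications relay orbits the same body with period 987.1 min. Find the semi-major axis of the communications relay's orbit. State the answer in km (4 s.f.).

Kepler's third law: a³ ∝ T², so a₂ = a₁ (T₂/T₁)^(2/3).
T₂/T₁ = 8.606, (T₂/T₁)^(2/3) = 4.200.
a₂ = 7818 × 4.200 = 32830 km.

a₂ ≈ 32830 km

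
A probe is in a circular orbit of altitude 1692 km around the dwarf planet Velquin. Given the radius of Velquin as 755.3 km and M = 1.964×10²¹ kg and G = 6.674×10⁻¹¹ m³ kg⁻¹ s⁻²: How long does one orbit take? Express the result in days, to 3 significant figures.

T ≈ 0.769 days

μ = GM = 6.674×10⁻¹¹ × 1.964×10²¹ = 1.311×10¹¹ m³/s².
r = 755.3 + 1692 = 2447.3 km = 2.4473×10⁶ m.
Kepler's third law: T = 2π√(r³/μ) = 2π√((2.447×10⁶)³ / 1.311×10¹¹).
r³/μ = 1.118×10⁸ s², so T = 2π × 1.057×10⁴ = 6.644×10⁴ s.
Converting: 6.644×10⁴ s ÷ 86400 = 0.769 days.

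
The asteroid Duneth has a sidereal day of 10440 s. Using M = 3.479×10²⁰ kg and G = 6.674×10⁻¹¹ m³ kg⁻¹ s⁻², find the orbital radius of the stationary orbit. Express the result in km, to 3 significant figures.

r_sync ≈ 400 km

μ = GM = 6.674×10⁻¹¹ × 3.479×10²⁰ = 2.322×10¹⁰ m³/s².
A synchronous orbit has period T, so by Kepler's third law a = (μT²/4π²)^(1/3).
μT²/4π² = 2.322×10¹⁰ × (1.044×10⁴)² / 39.48 = 6.410×10¹⁶ m³.
a = 4.002×10⁵ m = 400.22 km.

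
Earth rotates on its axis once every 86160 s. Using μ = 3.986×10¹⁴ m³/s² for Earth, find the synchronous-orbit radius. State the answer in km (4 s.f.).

A synchronous orbit has period T, so by Kepler's third law a = (μT²/4π²)^(1/3).
μT²/4π² = 3.986×10¹⁴ × (8.616×10⁴)² / 39.48 = 7.495×10²² m³.
a = 4.216×10⁷ m = 42163 km.

r_sync ≈ 42160 km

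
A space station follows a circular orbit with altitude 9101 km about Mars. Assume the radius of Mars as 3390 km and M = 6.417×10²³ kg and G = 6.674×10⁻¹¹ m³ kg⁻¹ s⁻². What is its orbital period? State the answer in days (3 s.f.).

μ = GM = 6.674×10⁻¹¹ × 6.417×10²³ = 4.283×10¹³ m³/s².
r = 3390 + 9101 = 12491 km = 1.2491×10⁷ m.
Kepler's third law: T = 2π√(r³/μ) = 2π√((1.249×10⁷)³ / 4.283×10¹³).
r³/μ = 4.551×10⁷ s², so T = 2π × 6.746×10³ = 4.239×10⁴ s.
Converting: 4.239×10⁴ s ÷ 86400 = 0.4906 days.

T ≈ 0.491 days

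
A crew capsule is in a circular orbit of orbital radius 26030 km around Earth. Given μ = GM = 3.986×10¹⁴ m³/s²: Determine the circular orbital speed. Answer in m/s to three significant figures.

r = 26030 km = 2.603×10⁷ m.
For a circular orbit v = √(μ/r) = √(3.986×10¹⁴ / 2.603×10⁷) = √(1.531×10⁷) = 3913 m/s.

v ≈ 3910 m/s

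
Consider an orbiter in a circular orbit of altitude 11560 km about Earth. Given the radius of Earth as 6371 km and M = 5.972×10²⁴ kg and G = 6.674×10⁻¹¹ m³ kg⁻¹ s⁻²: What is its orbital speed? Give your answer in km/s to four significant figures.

v ≈ 4.715 km/s

μ = GM = 6.674×10⁻¹¹ × 5.972×10²⁴ = 3.986×10¹⁴ m³/s².
r = 6371 + 11560 = 17931 km = 1.7931×10⁷ m.
For a circular orbit v = √(μ/r) = √(3.986×10¹⁴ / 1.793×10⁷) = √(2.223×10⁷) = 4715 m/s.
That is 4.715 km/s.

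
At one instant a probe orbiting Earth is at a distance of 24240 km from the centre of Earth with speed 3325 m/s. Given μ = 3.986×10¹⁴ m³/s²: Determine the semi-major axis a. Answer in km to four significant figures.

a ≈ 18260 km

r = 2.424×10⁷ m.
Vis-viva rearranged: 1/a = 2/r − v²/μ = 8.251×10⁻⁸ − 2.774×10⁻⁸ = 5.477×10⁻⁸ m⁻¹.
a = 1.826×10⁷ m = 18257 km.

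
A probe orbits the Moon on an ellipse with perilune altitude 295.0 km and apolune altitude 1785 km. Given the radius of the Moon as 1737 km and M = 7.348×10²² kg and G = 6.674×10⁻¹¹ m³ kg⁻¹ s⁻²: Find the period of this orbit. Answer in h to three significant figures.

T ≈ 3.65 h

μ = GM = 6.674×10⁻¹¹ × 7.348×10²² = 4.904×10¹² m³/s².
r_p = 1737 + 295.0 = 2032.0 km = 2.0320×10⁶ m.
r_a = 1737 + 1785 = 3522.0 km = 3.5220×10⁶ m.
Semi-major axis a = (r_p + r_a)/2 = (2032.0 + 3522.0)/2 = 2777.0 km = 2.777×10⁶ m.
By Kepler's third law T = 2π√(a³/μ) = 2π × 2.090×10³ = 1.313×10⁴ s.
= 3.647 h.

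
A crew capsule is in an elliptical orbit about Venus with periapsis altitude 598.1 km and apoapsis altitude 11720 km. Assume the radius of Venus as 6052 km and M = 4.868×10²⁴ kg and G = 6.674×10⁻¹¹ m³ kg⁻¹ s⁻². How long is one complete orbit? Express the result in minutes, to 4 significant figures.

μ = GM = 6.674×10⁻¹¹ × 4.868×10²⁴ = 3.249×10¹⁴ m³/s².
r_p = 6052 + 598.1 = 6650.1 km = 6.6501×10⁶ m.
r_a = 6052 + 11720 = 17772 km = 1.7772×10⁷ m.
Semi-major axis a = (r_p + r_a)/2 = (6650.1 + 17772)/2 = 12211 km = 1.221×10⁷ m.
By Kepler's third law T = 2π√(a³/μ) = 2π × 2.367×10³ = 1.487×10⁴ s.
= 247.9 minutes.

T ≈ 247.9 minutes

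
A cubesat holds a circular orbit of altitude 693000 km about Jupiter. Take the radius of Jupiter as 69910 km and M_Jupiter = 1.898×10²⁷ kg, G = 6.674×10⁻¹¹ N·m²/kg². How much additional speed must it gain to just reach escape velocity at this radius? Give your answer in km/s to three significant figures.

μ = GM = 6.674×10⁻¹¹ × 1.898×10²⁷ = 1.267×10¹⁷ m³/s².
r = 69910 + 693000 = 762910 km = 7.6291×10⁸ m.
Circular speed v_c = √(μ/r) = 12890 m/s.
Escape speed v_esc = √(2μ/r) = √2 × v_c = 18220 m/s.
Δv = v_esc − v_c = 5337 m/s = 5.337 km/s.

Δv ≈ 5.34 km/s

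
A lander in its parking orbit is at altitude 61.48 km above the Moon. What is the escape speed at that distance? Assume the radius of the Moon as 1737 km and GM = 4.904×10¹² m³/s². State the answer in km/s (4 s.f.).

r = 1737 + 61.48 = 1798.5 km = 1.7985×10⁶ m.
Escape speed v_esc = √(2μ/r) = √(2 × 4.904×10¹² / 1.798×10⁶) = √(5.453×10⁶) = 2335 m/s.
= 2.335 km/s.

v_esc ≈ 2.335 km/s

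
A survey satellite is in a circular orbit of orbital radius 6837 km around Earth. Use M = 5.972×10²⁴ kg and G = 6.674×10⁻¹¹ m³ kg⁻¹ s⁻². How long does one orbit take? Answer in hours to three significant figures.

μ = GM = 6.674×10⁻¹¹ × 5.972×10²⁴ = 3.986×10¹⁴ m³/s².
r = 6837 km = 6.837×10⁶ m.
Kepler's third law: T = 2π√(r³/μ) = 2π√((6.837×10⁶)³ / 3.986×10¹⁴).
r³/μ = 8.018×10⁵ s², so T = 2π × 8.955×10² = 5.626×10³ s.
Converting: 5.626×10³ s ÷ 3600 = 1.563 hours.

T ≈ 1.56 hours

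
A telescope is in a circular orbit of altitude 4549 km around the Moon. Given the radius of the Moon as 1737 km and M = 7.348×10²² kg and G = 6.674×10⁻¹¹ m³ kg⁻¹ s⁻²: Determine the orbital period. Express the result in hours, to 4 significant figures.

T ≈ 12.42 hours

μ = GM = 6.674×10⁻¹¹ × 7.348×10²² = 4.904×10¹² m³/s².
r = 1737 + 4549 = 6286.0 km = 6.2860×10⁶ m.
Kepler's third law: T = 2π√(r³/μ) = 2π√((6.286×10⁶)³ / 4.904×10¹²).
r³/μ = 5.065×10⁷ s², so T = 2π × 7.117×10³ = 4.472×10⁴ s.
Converting: 4.472×10⁴ s ÷ 3600 = 12.42 hours.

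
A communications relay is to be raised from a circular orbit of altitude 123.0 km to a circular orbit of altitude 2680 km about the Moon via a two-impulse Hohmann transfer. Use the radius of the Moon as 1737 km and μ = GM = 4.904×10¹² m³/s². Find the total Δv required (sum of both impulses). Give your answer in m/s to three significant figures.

r₁ = 1737 + 123.0 = 1860.0 km = 1.8600×10⁶ m.
r₂ = 1737 + 2680 = 4417.0 km = 4.4170×10⁶ m.
Transfer ellipse a_t = (r₁ + r₂)/2 = 3.138×10⁶ m.
At r₁: circular v_c1 = √(μ/r₁) = 1624 m/s; transfer-perilune v_p = √[μ(2/r₁ − 1/a_t)] = 1926 m/s.
Δv₁ = v_p − v_c1 = 302.5 m/s.
At r₂: circular v_c2 = √(μ/r₂) = 1054 m/s; transfer-apolune v_a = √[μ(2/r₂ − 1/a_t)] = 811.2 m/s.
Δv₂ = v_c2 − v_a = 242.5 m/s.
Total Δv = Δv₁ + Δv₂ = 545.1 m/s.

Δv_total ≈ 545 m/s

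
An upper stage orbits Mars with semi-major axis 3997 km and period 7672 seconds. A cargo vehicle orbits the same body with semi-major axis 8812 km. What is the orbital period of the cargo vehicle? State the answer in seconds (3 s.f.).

Kepler's third law: T² ∝ a³, so T₂ = T₁ (a₂/a₁)^(3/2).
a₂/a₁ = 2.205, (a₂/a₁)^(3/2) = 3.273.
T₂ = 7672 × 3.273 = 25110 seconds.

T₂ ≈ 25100 seconds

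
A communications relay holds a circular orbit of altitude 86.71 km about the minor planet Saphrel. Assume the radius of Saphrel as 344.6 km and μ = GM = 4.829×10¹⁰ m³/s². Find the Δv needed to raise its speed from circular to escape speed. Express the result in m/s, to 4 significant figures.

Δv ≈ 138.6 m/s

r = 344.6 + 86.71 = 431.31 km = 4.3131×10⁵ m.
Circular speed v_c = √(μ/r) = 334.6 m/s.
Escape speed v_esc = √(2μ/r) = √2 × v_c = 473.2 m/s.
Δv = v_esc − v_c = 138.6 m/s.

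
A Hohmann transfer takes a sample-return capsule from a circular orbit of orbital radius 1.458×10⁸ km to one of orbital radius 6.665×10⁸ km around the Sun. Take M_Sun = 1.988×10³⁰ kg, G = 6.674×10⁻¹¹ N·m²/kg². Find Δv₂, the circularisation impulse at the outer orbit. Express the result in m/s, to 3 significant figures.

μ = GM = 6.674×10⁻¹¹ × 1.988×10³⁰ = 1.327×10²⁰ m³/s².
r₁ = 1.458×10⁸ km = 1.458×10¹¹ m.
r₂ = 6.665×10⁸ km = 6.665×10¹¹ m.
Transfer ellipse a_t = (r₁ + r₂)/2 = 4.062×10¹¹ m.
At r₁: circular v_c1 = √(μ/r₁) = 30170 m/s; transfer-perihelion v_p = √[μ(2/r₁ − 1/a_t)] = 38640 m/s.
At r₂: circular v_c2 = √(μ/r₂) = 14110 m/s; transfer-aphelion v_a = √[μ(2/r₂ − 1/a_t)] = 8454 m/s.
Δv₂ = v_c2 − v_a = 5656 m/s.

Δv ≈ 5660 m/s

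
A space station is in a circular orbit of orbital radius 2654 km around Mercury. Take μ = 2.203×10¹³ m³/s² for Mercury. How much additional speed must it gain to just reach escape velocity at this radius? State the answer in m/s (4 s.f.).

Δv ≈ 1193 m/s

r = 2654 km = 2.654×10⁶ m.
Circular speed v_c = √(μ/r) = 2881 m/s.
Escape speed v_esc = √(2μ/r) = √2 × v_c = 4074 m/s.
Δv = v_esc − v_c = 1193 m/s.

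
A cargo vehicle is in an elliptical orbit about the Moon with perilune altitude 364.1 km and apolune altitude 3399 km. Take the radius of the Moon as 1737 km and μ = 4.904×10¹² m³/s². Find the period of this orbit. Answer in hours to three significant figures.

r_p = 1737 + 364.1 = 2101.1 km = 2.1011×10⁶ m.
r_a = 1737 + 3399 = 5136.0 km = 5.1360×10⁶ m.
Semi-major axis a = (r_p + r_a)/2 = (2101.1 + 5136.0)/2 = 3618.6 km = 3.619×10⁶ m.
By Kepler's third law T = 2π√(a³/μ) = 2π × 3.108×10³ = 1.953×10⁴ s.
= 5.425 hours.

T ≈ 5.43 hours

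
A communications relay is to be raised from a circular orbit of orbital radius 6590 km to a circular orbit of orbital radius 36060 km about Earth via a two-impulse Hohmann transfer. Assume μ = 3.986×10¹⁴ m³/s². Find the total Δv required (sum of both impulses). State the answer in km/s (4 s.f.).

Δv_total ≈ 3.813 km/s

r₁ = 6590 km = 6.590×10⁶ m.
r₂ = 36060 km = 3.606×10⁷ m.
Transfer ellipse a_t = (r₁ + r₂)/2 = 2.132×10⁷ m.
At r₁: circular v_c1 = √(μ/r₁) = 7777 m/s; transfer-perigee v_p = √[μ(2/r₁ − 1/a_t)] = 10110 m/s.
Δv₁ = v_p − v_c1 = 2336 m/s.
At r₂: circular v_c2 = √(μ/r₂) = 3325 m/s; transfer-apogee v_a = √[μ(2/r₂ − 1/a_t)] = 1848 m/s.
Δv₂ = v_c2 − v_a = 1477 m/s.
Total Δv = Δv₁ + Δv₂ = 3813 m/s = 3.813 km/s.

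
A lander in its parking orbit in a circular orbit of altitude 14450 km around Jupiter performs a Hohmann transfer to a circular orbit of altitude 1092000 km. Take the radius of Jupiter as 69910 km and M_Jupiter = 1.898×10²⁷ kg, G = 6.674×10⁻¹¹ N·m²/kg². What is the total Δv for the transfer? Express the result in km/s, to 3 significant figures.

μ = GM = 6.674×10⁻¹¹ × 1.898×10²⁷ = 1.267×10¹⁷ m³/s².
r₁ = 69910 + 14450 = 84360 km = 8.4360×10⁷ m.
r₂ = 69910 + 1092000 = 1161900 km = 1.1619×10⁹ m.
Transfer ellipse a_t = (r₁ + r₂)/2 = 6.231×10⁸ m.
At r₁: circular v_c1 = √(μ/r₁) = 38750 m/s; transfer-perijove v_p = √[μ(2/r₁ − 1/a_t)] = 52910 m/s.
Δv₁ = v_p − v_c1 = 14160 m/s.
At r₂: circular v_c2 = √(μ/r₂) = 10440 m/s; transfer-apojove v_a = √[μ(2/r₂ − 1/a_t)] = 3842 m/s.
Δv₂ = v_c2 − v_a = 6600 m/s.
Total Δv = Δv₁ + Δv₂ = 20760 m/s = 20.76 km/s.

Δv_total ≈ 20.8 km/s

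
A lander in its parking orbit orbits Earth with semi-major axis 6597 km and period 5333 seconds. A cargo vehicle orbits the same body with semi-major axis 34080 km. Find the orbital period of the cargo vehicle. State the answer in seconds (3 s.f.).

T₂ ≈ 62600 seconds

Kepler's third law: T² ∝ a³, so T₂ = T₁ (a₂/a₁)^(3/2).
a₂/a₁ = 5.166, (a₂/a₁)^(3/2) = 11.74.
T₂ = 5333 × 11.74 = 62620 seconds.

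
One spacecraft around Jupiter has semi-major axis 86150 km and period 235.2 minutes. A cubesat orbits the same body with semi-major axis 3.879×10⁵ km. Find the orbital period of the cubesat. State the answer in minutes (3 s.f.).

Kepler's third law: T² ∝ a³, so T₂ = T₁ (a₂/a₁)^(3/2).
a₂/a₁ = 4.503, (a₂/a₁)^(3/2) = 9.554.
T₂ = 235.2 × 9.554 = 2247 minutes.

T₂ ≈ 2250 minutes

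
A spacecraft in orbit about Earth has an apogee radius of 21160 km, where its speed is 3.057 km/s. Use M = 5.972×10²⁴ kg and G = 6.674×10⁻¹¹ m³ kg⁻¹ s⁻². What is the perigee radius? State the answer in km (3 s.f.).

perigee radius ≈ 6980 km

μ = GM = 6.674×10⁻¹¹ × 5.972×10²⁴ = 3.986×10¹⁴ m³/s².
r_a = 2.116×10⁷ m.
Specific energy ε = v²/2 − μ/r = -1.416×10⁷ J/kg, so a = −μ/(2ε) = 1.407×10⁷ m.
The apsides satisfy r_p + r_a = 2a, so the perigee radius is 2a − r_a = 6.981×10⁶ m = 6980.8 km.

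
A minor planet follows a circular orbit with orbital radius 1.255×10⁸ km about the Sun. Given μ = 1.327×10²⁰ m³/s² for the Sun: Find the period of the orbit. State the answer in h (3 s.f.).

T ≈ 6740 h

r = 1.255×10⁸ km = 1.255×10¹¹ m.
Kepler's third law: T = 2π√(r³/μ) = 2π√((1.255×10¹¹)³ / 1.327×10²⁰).
r³/μ = 1.490×10¹³ s², so T = 2π × 3.859×10⁶ = 2.425×10⁷ s.
Converting: 2.425×10⁷ s ÷ 3600 = 6736 h.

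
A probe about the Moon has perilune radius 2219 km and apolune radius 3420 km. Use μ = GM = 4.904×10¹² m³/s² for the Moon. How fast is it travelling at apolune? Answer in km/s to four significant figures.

v ≈ 1.062 km/s

Semi-major axis a = (r_p + r_a)/2 = 2819.5 km = 2.820×10⁶ m.
Vis-viva: v² = μ(2/r − 1/a) = 4.904×10¹² × (5.848×10⁻⁷ − 3.547×10⁻⁷) = 1.129×10⁶ m²/s².
v = 1062 m/s = 1.062 km/s.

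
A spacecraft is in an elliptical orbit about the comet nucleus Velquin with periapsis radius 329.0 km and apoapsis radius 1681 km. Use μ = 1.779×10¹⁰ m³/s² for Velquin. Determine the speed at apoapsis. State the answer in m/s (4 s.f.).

Semi-major axis a = (r_p + r_a)/2 = 1005.0 km = 1.005×10⁶ m.
Vis-viva: v² = μ(2/r − 1/a) = 1.779×10¹⁰ × (1.190×10⁻⁶ − 9.950×10⁻⁷) = 3.464×10³ m²/s².
v = 58.86 m/s.

v ≈ 58.86 m/s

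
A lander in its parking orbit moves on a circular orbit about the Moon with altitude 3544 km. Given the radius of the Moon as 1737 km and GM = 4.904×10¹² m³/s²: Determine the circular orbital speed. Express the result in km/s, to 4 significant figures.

r = 1737 + 3544 = 5281.0 km = 5.2810×10⁶ m.
For a circular orbit v = √(μ/r) = √(4.904×10¹² / 5.281×10⁶) = √(9.286×10⁵) = 963.6 m/s.
That is 0.9636 km/s.

v ≈ 0.9636 km/s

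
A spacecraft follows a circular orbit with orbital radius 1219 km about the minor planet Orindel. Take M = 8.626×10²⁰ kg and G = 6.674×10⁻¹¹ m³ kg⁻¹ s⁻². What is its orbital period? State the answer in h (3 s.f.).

μ = GM = 6.674×10⁻¹¹ × 8.626×10²⁰ = 5.757×10¹⁰ m³/s².
r = 1219 km = 1.219×10⁶ m.
Kepler's third law: T = 2π√(r³/μ) = 2π√((1.219×10⁶)³ / 5.757×10¹⁰).
r³/μ = 3.146×10⁷ s², so T = 2π × 5.609×10³ = 3.524×10⁴ s.
Converting: 3.524×10⁴ s ÷ 3600 = 9.790 h.

T ≈ 9.79 h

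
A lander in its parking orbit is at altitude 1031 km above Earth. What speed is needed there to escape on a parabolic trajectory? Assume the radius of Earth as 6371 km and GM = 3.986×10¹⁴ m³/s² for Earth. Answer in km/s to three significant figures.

r = 6371 + 1031 = 7402.0 km = 7.4020×10⁶ m.
Escape speed v_esc = √(2μ/r) = √(2 × 3.986×10¹⁴ / 7.402×10⁶) = √(1.077×10⁸) = 10380 m/s.
= 10.38 km/s.

v_esc ≈ 10.4 km/s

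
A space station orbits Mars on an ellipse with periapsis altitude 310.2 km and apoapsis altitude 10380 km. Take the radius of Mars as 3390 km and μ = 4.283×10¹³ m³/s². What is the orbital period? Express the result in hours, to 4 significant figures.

r_p = 3390 + 310.2 = 3700.2 km = 3.7002×10⁶ m.
r_a = 3390 + 10380 = 13770 km = 1.3770×10⁷ m.
Semi-major axis a = (r_p + r_a)/2 = (3700.2 + 13770)/2 = 8735.1 km = 8.735×10⁶ m.
By Kepler's third law T = 2π√(a³/μ) = 2π × 3.945×10³ = 2.479×10⁴ s.
= 6.885 hours.

T ≈ 6.885 hours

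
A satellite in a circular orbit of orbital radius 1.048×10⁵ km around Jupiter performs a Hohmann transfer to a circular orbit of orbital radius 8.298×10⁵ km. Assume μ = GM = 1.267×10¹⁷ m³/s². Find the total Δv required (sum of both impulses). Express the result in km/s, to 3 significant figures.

Δv_total ≈ 18.1 km/s

r₁ = 1.048×10⁵ km = 1.048×10⁸ m.
r₂ = 8.298×10⁵ km = 8.298×10⁸ m.
Transfer ellipse a_t = (r₁ + r₂)/2 = 4.673×10⁸ m.
At r₁: circular v_c1 = √(μ/r₁) = 34770 m/s; transfer-perijove v_p = √[μ(2/r₁ − 1/a_t)] = 46330 m/s.
Δv₁ = v_p − v_c1 = 11560 m/s.
At r₂: circular v_c2 = √(μ/r₂) = 12360 m/s; transfer-apojove v_a = √[μ(2/r₂ − 1/a_t)] = 5852 m/s.
Δv₂ = v_c2 − v_a = 6505 m/s.
Total Δv = Δv₁ + Δv₂ = 18070 m/s = 18.07 km/s.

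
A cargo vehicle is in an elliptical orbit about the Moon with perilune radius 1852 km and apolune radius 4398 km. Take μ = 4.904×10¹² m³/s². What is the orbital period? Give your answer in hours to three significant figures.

T ≈ 4.35 hours

Semi-major axis a = (r_p + r_a)/2 = (1852.0 + 4398.0)/2 = 3125.0 km = 3.125×10⁶ m.
By Kepler's third law T = 2π√(a³/μ) = 2π × 2.495×10³ = 1.567×10⁴ s.
= 4.354 hours.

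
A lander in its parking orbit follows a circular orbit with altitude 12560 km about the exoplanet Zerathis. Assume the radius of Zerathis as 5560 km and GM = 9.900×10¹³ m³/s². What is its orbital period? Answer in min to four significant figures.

r = 5560 + 12560 = 18120 km = 1.8120×10⁷ m.
Kepler's third law: T = 2π√(r³/μ) = 2π√((1.812×10⁷)³ / 9.900×10¹³).
r³/μ = 6.010×10⁷ s², so T = 2π × 7.752×10³ = 4.871×10⁴ s.
Converting: 4.871×10⁴ s ÷ 60.00 = 811.8 min.

T ≈ 811.8 min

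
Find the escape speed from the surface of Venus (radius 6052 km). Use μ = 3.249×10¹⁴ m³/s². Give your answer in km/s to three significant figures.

v_esc ≈ 10.4 km/s

r = R = 6.052×10⁶ m.
Escape speed v_esc = √(2μ/r) = √(2 × 3.249×10¹⁴ / 6.052×10⁶) = √(1.074×10⁸) = 10360 m/s.
= 10.36 km/s.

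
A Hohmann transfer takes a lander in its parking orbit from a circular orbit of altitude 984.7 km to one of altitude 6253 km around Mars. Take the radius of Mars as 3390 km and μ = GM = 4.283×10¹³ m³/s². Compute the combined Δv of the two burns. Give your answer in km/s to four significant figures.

Δv_total ≈ 0.9837 km/s

r₁ = 3390 + 984.7 = 4374.7 km = 4.3747×10⁶ m.
r₂ = 3390 + 6253 = 9643.0 km = 9.6430×10⁶ m.
Transfer ellipse a_t = (r₁ + r₂)/2 = 7.009×10⁶ m.
At r₁: circular v_c1 = √(μ/r₁) = 3129 m/s; transfer-periapsis v_p = √[μ(2/r₁ − 1/a_t)] = 3670 m/s.
Δv₁ = v_p − v_c1 = 541.2 m/s.
At r₂: circular v_c2 = √(μ/r₂) = 2108 m/s; transfer-apoapsis v_a = √[μ(2/r₂ − 1/a_t)] = 1665 m/s.
Δv₂ = v_c2 − v_a = 442.5 m/s.
Total Δv = Δv₁ + Δv₂ = 983.7 m/s = 0.9837 km/s.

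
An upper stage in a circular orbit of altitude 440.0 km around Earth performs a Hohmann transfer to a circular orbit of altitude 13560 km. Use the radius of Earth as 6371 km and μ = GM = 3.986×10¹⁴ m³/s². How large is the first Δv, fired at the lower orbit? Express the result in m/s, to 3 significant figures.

r₁ = 6371 + 440.0 = 6811.0 km = 6.8110×10⁶ m.
r₂ = 6371 + 13560 = 19931 km = 1.9931×10⁷ m.
Transfer ellipse a_t = (r₁ + r₂)/2 = 1.337×10⁷ m.
At r₁: circular v_c1 = √(μ/r₁) = 7650 m/s; transfer-perigee v_p = √[μ(2/r₁ − 1/a_t)] = 9340 m/s.
Δv₁ = v_p − v_c1 = 1690 m/s.

Δv ≈ 1690 m/s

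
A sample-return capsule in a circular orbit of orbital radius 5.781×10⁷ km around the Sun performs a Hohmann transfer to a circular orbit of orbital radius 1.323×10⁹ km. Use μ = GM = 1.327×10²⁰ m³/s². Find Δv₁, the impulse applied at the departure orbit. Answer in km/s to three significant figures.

r₁ = 5.781×10⁷ km = 5.781×10¹⁰ m.
r₂ = 1.323×10⁹ km = 1.323×10¹² m.
Transfer ellipse a_t = (r₁ + r₂)/2 = 6.904×10¹¹ m.
At r₁: circular v_c1 = √(μ/r₁) = 47910 m/s; transfer-perihelion v_p = √[μ(2/r₁ − 1/a_t)] = 66320 m/s.
Δv₁ = v_p − v_c1 = 18410 m/s.
= 18.41 km/s.

Δv ≈ 18.4 km/s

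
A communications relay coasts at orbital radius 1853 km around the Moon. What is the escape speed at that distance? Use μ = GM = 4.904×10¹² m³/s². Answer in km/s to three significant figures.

v_esc ≈ 2.30 km/s

r = 1853 km = 1.853×10⁶ m.
Escape speed v_esc = √(2μ/r) = √(2 × 4.904×10¹² / 1.853×10⁶) = √(5.293×10⁶) = 2301 m/s.
= 2.301 km/s.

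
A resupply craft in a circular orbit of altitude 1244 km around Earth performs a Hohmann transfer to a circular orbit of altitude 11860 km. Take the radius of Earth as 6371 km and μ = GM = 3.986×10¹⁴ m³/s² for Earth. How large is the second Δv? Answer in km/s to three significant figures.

r₁ = 6371 + 1244 = 7615.0 km = 7.6150×10⁶ m.
r₂ = 6371 + 11860 = 18231 km = 1.8231×10⁷ m.
Transfer ellipse a_t = (r₁ + r₂)/2 = 1.292×10⁷ m.
At r₁: circular v_c1 = √(μ/r₁) = 7235 m/s; transfer-perigee v_p = √[μ(2/r₁ − 1/a_t)] = 8593 m/s.
At r₂: circular v_c2 = √(μ/r₂) = 4676 m/s; transfer-apogee v_a = √[μ(2/r₂ − 1/a_t)] = 3589 m/s.
Δv₂ = v_c2 − v_a = 1087 m/s.
= 1.087 km/s.

Δv ≈ 1.09 km/s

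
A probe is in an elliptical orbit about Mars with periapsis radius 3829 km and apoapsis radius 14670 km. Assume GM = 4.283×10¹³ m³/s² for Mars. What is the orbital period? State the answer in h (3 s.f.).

Semi-major axis a = (r_p + r_a)/2 = (3829.0 + 14670)/2 = 9249.5 km = 9.250×10⁶ m.
By Kepler's third law T = 2π√(a³/μ) = 2π × 4.298×10³ = 2.701×10⁴ s.
= 7.502 h.

T ≈ 7.50 h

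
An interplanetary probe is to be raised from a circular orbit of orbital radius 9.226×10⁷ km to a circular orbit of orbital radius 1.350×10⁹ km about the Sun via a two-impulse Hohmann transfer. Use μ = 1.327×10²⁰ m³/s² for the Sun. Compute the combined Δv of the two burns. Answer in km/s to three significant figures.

Δv_total ≈ 20.3 km/s

r₁ = 9.226×10⁷ km = 9.226×10¹⁰ m.
r₂ = 1.350×10⁹ km = 1.350×10¹² m.
Transfer ellipse a_t = (r₁ + r₂)/2 = 7.211×10¹¹ m.
At r₁: circular v_c1 = √(μ/r₁) = 37930 m/s; transfer-perihelion v_p = √[μ(2/r₁ − 1/a_t)] = 51890 m/s.
Δv₁ = v_p − v_c1 = 13970 m/s.
At r₂: circular v_c2 = √(μ/r₂) = 9914 m/s; transfer-aphelion v_a = √[μ(2/r₂ − 1/a_t)] = 3546 m/s.
Δv₂ = v_c2 − v_a = 6368 m/s.
Total Δv = Δv₁ + Δv₂ = 20330 m/s = 20.33 km/s.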